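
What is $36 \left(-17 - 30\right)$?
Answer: $-1692$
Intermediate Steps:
$36 \left(-17 - 30\right) = 36 \left(-47\right) = -1692$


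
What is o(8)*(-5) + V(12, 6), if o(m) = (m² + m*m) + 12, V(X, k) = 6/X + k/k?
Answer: -1397/2 ≈ -698.50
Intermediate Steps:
V(X, k) = 1 + 6/X (V(X, k) = 6/X + 1 = 1 + 6/X)
o(m) = 12 + 2*m² (o(m) = (m² + m²) + 12 = 2*m² + 12 = 12 + 2*m²)
o(8)*(-5) + V(12, 6) = (12 + 2*8²)*(-5) + (6 + 12)/12 = (12 + 2*64)*(-5) + (1/12)*18 = (12 + 128)*(-5) + 3/2 = 140*(-5) + 3/2 = -700 + 3/2 = -1397/2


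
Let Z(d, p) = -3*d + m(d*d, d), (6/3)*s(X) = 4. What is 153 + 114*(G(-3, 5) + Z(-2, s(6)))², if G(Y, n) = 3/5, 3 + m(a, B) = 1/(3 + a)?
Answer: 2143779/1225 ≈ 1750.0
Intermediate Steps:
s(X) = 2 (s(X) = (½)*4 = 2)
m(a, B) = -3 + 1/(3 + a)
G(Y, n) = ⅗ (G(Y, n) = 3*(⅕) = ⅗)
Z(d, p) = -3*d + (-8 - 3*d²)/(3 + d²) (Z(d, p) = -3*d + (-8 - 3*d*d)/(3 + d*d) = -3*d + (-8 - 3*d²)/(3 + d²))
153 + 114*(G(-3, 5) + Z(-2, s(6)))² = 153 + 114*(⅗ + (-8 - 3*(-2)² - 3*(-2)*(3 + (-2)²))/(3 + (-2)²))² = 153 + 114*(⅗ + (-8 - 3*4 - 3*(-2)*(3 + 4))/(3 + 4))² = 153 + 114*(⅗ + (-8 - 12 - 3*(-2)*7)/7)² = 153 + 114*(⅗ + (-8 - 12 + 42)/7)² = 153 + 114*(⅗ + (⅐)*22)² = 153 + 114*(⅗ + 22/7)² = 153 + 114*(131/35)² = 153 + 114*(17161/1225) = 153 + 1956354/1225 = 2143779/1225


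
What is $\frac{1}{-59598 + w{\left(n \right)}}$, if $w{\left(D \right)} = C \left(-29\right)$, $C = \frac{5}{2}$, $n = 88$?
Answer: $- \frac{2}{119341} \approx -1.6759 \cdot 10^{-5}$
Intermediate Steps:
$C = \frac{5}{2}$ ($C = 5 \cdot \frac{1}{2} = \frac{5}{2} \approx 2.5$)
$w{\left(D \right)} = - \frac{145}{2}$ ($w{\left(D \right)} = \frac{5}{2} \left(-29\right) = - \frac{145}{2}$)
$\frac{1}{-59598 + w{\left(n \right)}} = \frac{1}{-59598 - \frac{145}{2}} = \frac{1}{- \frac{119341}{2}} = - \frac{2}{119341}$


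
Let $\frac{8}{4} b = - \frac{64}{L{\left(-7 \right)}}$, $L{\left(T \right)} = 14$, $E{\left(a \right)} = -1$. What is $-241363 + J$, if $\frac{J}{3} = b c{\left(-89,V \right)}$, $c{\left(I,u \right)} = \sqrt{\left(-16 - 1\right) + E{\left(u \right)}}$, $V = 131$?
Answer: $-241363 - \frac{144 i \sqrt{2}}{7} \approx -2.4136 \cdot 10^{5} - 29.092 i$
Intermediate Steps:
$c{\left(I,u \right)} = 3 i \sqrt{2}$ ($c{\left(I,u \right)} = \sqrt{\left(-16 - 1\right) - 1} = \sqrt{-17 - 1} = \sqrt{-18} = 3 i \sqrt{2}$)
$b = - \frac{16}{7}$ ($b = \frac{\left(-64\right) \frac{1}{14}}{2} = \frac{1}{2} \left(- \frac{32}{7}\right) = - \frac{16}{7} \approx -2.2857$)
$J = - \frac{144 i \sqrt{2}}{7}$ ($J = 3 \left(- \frac{16 \cdot 3 i \sqrt{2}}{7}\right) = 3 \left(- \frac{48 i \sqrt{2}}{7}\right) = - \frac{144 i \sqrt{2}}{7} \approx - 29.092 i$)
$-241363 + J = -241363 - \frac{144 i \sqrt{2}}{7}$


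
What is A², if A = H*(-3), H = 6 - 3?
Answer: 81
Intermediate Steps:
H = 3
A = -9 (A = 3*(-3) = -9)
A² = (-9)² = 81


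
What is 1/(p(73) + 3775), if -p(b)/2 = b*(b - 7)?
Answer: -1/5861 ≈ -0.00017062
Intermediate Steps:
p(b) = -2*b*(-7 + b) (p(b) = -2*b*(b - 7) = -2*b*(-7 + b))
1/(p(73) + 3775) = 1/(2*73*(7 - 1*73) + 3775) = 1/(2*73*(7 - 73) + 3775) = 1/(2*73*(-66) + 3775) = 1/(-9636 + 3775) = 1/(-5861) = -1/5861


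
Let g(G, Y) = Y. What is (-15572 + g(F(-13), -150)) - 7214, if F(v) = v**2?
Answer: -22936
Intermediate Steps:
(-15572 + g(F(-13), -150)) - 7214 = (-15572 - 150) - 7214 = -15722 - 7214 = -22936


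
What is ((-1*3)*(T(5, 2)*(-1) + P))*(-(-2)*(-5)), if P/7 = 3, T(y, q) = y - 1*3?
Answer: 570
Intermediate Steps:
T(y, q) = -3 + y (T(y, q) = y - 3 = -3 + y)
P = 21 (P = 7*3 = 21)
((-1*3)*(T(5, 2)*(-1) + P))*(-(-2)*(-5)) = ((-1*3)*((-3 + 5)*(-1) + 21))*(-(-2)*(-5)) = (-3*(2*(-1) + 21))*(-1*10) = -3*(-2 + 21)*(-10) = -3*19*(-10) = -57*(-10) = 570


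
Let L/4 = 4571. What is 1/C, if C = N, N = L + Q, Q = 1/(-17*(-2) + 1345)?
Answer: 1379/25213637 ≈ 5.4693e-5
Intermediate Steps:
L = 18284 (L = 4*4571 = 18284)
Q = 1/1379 (Q = 1/(34 + 1345) = 1/1379 ≈ 0.00072516)
N = 25213637/1379 (N = 18284 + 1/1379 = 25213637/1379 ≈ 18284.)
C = 25213637/1379 ≈ 18284.
1/C = 1/(25213637/1379) = 1379/25213637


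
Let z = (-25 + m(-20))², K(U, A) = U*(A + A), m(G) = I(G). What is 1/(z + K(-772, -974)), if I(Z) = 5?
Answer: 1/1504256 ≈ 6.6478e-7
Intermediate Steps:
m(G) = 5
K(U, A) = 2*A*U (K(U, A) = U*(2*A) = 2*A*U)
z = 400 (z = (-25 + 5)² = (-20)² = 400)
1/(z + K(-772, -974)) = 1/(400 + 2*(-974)*(-772)) = 1/(400 + 1503856) = 1/1504256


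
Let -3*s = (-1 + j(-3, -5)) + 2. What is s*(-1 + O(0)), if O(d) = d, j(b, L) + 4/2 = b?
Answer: -4/3 ≈ -1.3333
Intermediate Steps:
j(b, L) = -2 + b
s = 4/3 (s = -((-1 + (-2 - 3)) + 2)/3 = -((-1 - 5) + 2)/3 = -(-6 + 2)/3 = -⅓*(-4) = 4/3 ≈ 1.3333)
s*(-1 + O(0)) = 4*(-1 + 0)/3 = (4/3)*(-1) = -4/3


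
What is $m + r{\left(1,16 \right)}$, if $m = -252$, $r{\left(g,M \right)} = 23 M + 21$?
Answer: $137$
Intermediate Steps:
$r{\left(g,M \right)} = 21 + 23 M$
$m + r{\left(1,16 \right)} = -252 + \left(21 + 23 \cdot 16\right) = -252 + \left(21 + 368\right) = -252 + 389 = 137$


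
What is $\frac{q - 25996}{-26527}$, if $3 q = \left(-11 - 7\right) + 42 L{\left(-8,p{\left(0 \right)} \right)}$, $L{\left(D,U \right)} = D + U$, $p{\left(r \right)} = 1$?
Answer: $\frac{26100}{26527} \approx 0.9839$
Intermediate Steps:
$q = -104$ ($q = \frac{\left(-11 - 7\right) + 42 \left(-8 + 1\right)}{3} = \frac{-18 + 42 \left(-7\right)}{3} = \frac{-18 - 294}{3} = \frac{1}{3} \left(-312\right) = -104$)
$\frac{q - 25996}{-26527} = \frac{-104 - 25996}{-26527} = \left(-26100\right) \left(- \frac{1}{26527}\right) = \frac{26100}{26527}$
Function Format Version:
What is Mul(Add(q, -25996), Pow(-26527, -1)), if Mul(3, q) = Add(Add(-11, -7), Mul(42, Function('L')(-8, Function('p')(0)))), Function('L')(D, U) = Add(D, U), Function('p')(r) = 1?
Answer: Rational(26100, 26527) ≈ 0.98390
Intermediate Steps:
q = -104 (q = Mul(Rational(1, 3), Add(Add(-11, -7), Mul(42, Add(-8, 1)))) = Mul(Rational(1, 3), Add(-18, Mul(42, -7))) = Mul(Rational(1, 3), Add(-18, -294)) = Mul(Rational(1, 3), -312) = -104)
Mul(Add(q, -25996), Pow(-26527, -1)) = Mul(Add(-104, -25996), Pow(-26527, -1)) = Mul(-26100, Rational(-1, 26527)) = Rational(26100, 26527)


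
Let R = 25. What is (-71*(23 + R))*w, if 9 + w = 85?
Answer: -259008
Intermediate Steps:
w = 76 (w = -9 + 85 = 76)
(-71*(23 + R))*w = -71*(23 + 25)*76 = -71*48*76 = -3408*76 = -259008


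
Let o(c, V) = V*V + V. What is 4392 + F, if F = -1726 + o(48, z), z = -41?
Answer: 4306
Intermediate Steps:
o(c, V) = V + V² (o(c, V) = V² + V = V + V²)
F = -86 (F = -1726 - 41*(1 - 41) = -1726 - 41*(-40) = -1726 + 1640 = -86)
4392 + F = 4392 - 86 = 4306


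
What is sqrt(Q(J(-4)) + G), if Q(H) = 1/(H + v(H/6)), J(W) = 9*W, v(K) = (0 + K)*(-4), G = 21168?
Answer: sqrt(762045)/6 ≈ 145.49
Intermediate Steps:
v(K) = -4*K (v(K) = K*(-4) = -4*K)
Q(H) = 3/H (Q(H) = 1/(H - 4*H/6) = 1/(H - 2*H/3) = 1/(H/3) = 3/H)
sqrt(Q(J(-4)) + G) = sqrt(3/((9*(-4))) + 21168) = sqrt(3/(-36) + 21168) = sqrt(3*(-1/36) + 21168) = sqrt(-1/12 + 21168) = sqrt(254015/12) = sqrt(762045)/6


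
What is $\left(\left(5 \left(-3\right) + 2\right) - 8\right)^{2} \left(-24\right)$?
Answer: $-10584$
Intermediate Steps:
$\left(\left(5 \left(-3\right) + 2\right) - 8\right)^{2} \left(-24\right) = \left(\left(-15 + 2\right) - 8\right)^{2} \left(-24\right) = \left(-13 - 8\right)^{2} \left(-24\right) = \left(-21\right)^{2} \left(-24\right) = 441 \left(-24\right) = -10584$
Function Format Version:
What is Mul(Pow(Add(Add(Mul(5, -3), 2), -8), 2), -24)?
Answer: -10584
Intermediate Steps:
Mul(Pow(Add(Add(Mul(5, -3), 2), -8), 2), -24) = Mul(Pow(Add(Add(-15, 2), -8), 2), -24) = Mul(Pow(Add(-13, -8), 2), -24) = Mul(Pow(-21, 2), -24) = Mul(441, -24) = -10584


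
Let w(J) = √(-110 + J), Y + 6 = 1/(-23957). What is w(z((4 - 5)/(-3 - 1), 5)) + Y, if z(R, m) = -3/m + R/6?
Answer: -143743/23957 + I*√398010/60 ≈ -6.0 + 10.515*I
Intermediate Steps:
Y = -143743/23957 (Y = -6 + 1/(-23957) = -6 - 1/23957 = -143743/23957 ≈ -6.0000)
z(R, m) = -3/m + R/6 (z(R, m) = -3/m + R*(⅙) = -3/m + R/6)
w(z((4 - 5)/(-3 - 1), 5)) + Y = √(-110 + (-3/5 + ((4 - 5)/(-3 - 1))/6)) - 143743/23957 = √(-110 + (-3*⅕ + (-1/(-4))/6)) - 143743/23957 = √(-110 + (-⅗ + (-1*(-¼))/6)) - 143743/23957 = √(-110 + (-⅗ + (⅙)*(¼))) - 143743/23957 = √(-110 + (-⅗ + 1/24)) - 143743/23957 = √(-110 - 67/120) - 143743/23957 = √(-13267/120) - 143743/23957 = I*√398010/60 - 143743/23957 = -143743/23957 + I*√398010/60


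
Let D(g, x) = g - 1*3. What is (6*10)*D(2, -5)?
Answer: -60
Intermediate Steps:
D(g, x) = -3 + g (D(g, x) = g - 3 = -3 + g)
(6*10)*D(2, -5) = (6*10)*(-3 + 2) = 60*(-1) = -60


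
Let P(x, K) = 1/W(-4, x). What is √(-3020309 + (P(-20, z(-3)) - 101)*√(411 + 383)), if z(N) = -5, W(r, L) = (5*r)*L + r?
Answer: √(-13156466004 - 439945*√794)/66 ≈ 1738.7*I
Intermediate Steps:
W(r, L) = r + 5*L*r (W(r, L) = 5*L*r + r = r + 5*L*r)
P(x, K) = 1/(-4 - 20*x) (P(x, K) = 1/(-4*(1 + 5*x)) = 1/(-4 - 20*x))
√(-3020309 + (P(-20, z(-3)) - 101)*√(411 + 383)) = √(-3020309 + (1/(4*(-1 - 5*(-20))) - 101)*√(411 + 383)) = √(-3020309 + (1/(4*(-1 + 100)) - 101)*√794) = √(-3020309 + ((¼)/99 - 101)*√794) = √(-3020309 + ((¼)*(1/99) - 101)*√794) = √(-3020309 + (1/396 - 101)*√794) = √(-3020309 - 39995*√794/396)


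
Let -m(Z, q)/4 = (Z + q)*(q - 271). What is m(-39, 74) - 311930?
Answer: -284350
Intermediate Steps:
m(Z, q) = -4*(-271 + q)*(Z + q) (m(Z, q) = -4*(Z + q)*(q - 271) = -4*(Z + q)*(-271 + q) = -4*(-271 + q)*(Z + q))
m(-39, 74) - 311930 = (-4*74² + 1084*(-39) + 1084*74 - 4*(-39)*74) - 311930 = (-4*5476 - 42276 + 80216 + 11544) - 311930 = (-21904 - 42276 + 80216 + 11544) - 311930 = 27580 - 311930 = -284350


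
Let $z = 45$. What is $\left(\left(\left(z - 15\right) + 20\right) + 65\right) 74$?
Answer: $8510$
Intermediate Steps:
$\left(\left(\left(z - 15\right) + 20\right) + 65\right) 74 = \left(\left(\left(45 - 15\right) + 20\right) + 65\right) 74 = \left(\left(30 + 20\right) + 65\right) 74 = \left(50 + 65\right) 74 = 115 \cdot 74 = 8510$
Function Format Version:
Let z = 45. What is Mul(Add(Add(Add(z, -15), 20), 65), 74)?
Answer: 8510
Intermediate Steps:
Mul(Add(Add(Add(z, -15), 20), 65), 74) = Mul(Add(Add(Add(45, -15), 20), 65), 74) = Mul(Add(Add(30, 20), 65), 74) = Mul(Add(50, 65), 74) = Mul(115, 74) = 8510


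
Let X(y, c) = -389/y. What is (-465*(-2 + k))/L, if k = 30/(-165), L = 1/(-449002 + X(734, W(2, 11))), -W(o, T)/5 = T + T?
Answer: -1838988642060/4037 ≈ -4.5553e+8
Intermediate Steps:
W(o, T) = -10*T (W(o, T) = -5*(T + T) = -10*T)
L = -734/329567857 (L = 1/(-449002 - 389/734) = 1/(-329567857/734) = -734/329567857 ≈ -2.2272e-6)
k = -2/11 (k = 30*(-1/165) = -2/11 ≈ -0.18182)
(-465*(-2 + k))/L = (-465*(-2 - 2/11))/(-734/329567857) = -465*(-24/11)*(-329567857/734) = (11160/11)*(-329567857/734) = -1838988642060/4037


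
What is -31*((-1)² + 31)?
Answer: -992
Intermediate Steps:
-31*((-1)² + 31) = -31*(1 + 31) = -31*32 = -992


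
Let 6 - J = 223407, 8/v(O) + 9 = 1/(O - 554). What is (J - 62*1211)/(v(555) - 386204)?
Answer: 298483/386205 ≈ 0.77286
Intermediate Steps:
v(O) = 8/(-9 + 1/(-554 + O)) (v(O) = 8/(-9 + 1/(O - 554)) = 8/(-9 + 1/(-554 + O)))
J = -223401 (J = 6 - 1*223407 = 6 - 223407 = -223401)
(J - 62*1211)/(v(555) - 386204) = (-223401 - 62*1211)/(8*(554 - 1*555)/(-4987 + 9*555) - 386204) = (-223401 - 75082)/(8*(554 - 555)/(-4987 + 4995) - 386204) = -298483/(8*(-1)/8 - 386204) = -298483/(8*(⅛)*(-1) - 386204) = -298483/(-1 - 386204) = -298483/(-386205) = -298483*(-1/386205) = 298483/386205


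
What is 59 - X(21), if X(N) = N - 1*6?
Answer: 44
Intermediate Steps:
X(N) = -6 + N (X(N) = N - 6 = -6 + N)
59 - X(21) = 59 - (-6 + 21) = 59 - 1*15 = 59 - 15 = 44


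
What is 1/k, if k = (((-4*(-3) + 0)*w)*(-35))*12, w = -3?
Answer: 1/15120 ≈ 6.6138e-5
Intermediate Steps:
k = 15120 (k = (((-4*(-3) + 0)*(-3))*(-35))*12 = (((12 + 0)*(-3))*(-35))*12 = ((12*(-3))*(-35))*12 = -36*(-35)*12 = 1260*12 = 15120)
1/k = 1/15120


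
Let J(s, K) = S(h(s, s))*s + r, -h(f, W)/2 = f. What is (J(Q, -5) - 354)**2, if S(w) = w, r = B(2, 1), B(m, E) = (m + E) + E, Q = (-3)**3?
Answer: 3268864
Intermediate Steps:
h(f, W) = -2*f
Q = -27
B(m, E) = m + 2*E (B(m, E) = (E + m) + E = m + 2*E)
r = 4 (r = 2 + 2*1 = 2 + 2 = 4)
J(s, K) = 4 - 2*s**2 (J(s, K) = (-2*s)*s + 4 = -2*s**2 + 4 = 4 - 2*s**2)
(J(Q, -5) - 354)**2 = ((4 - 2*(-27)**2) - 354)**2 = ((4 - 2*729) - 354)**2 = ((4 - 1458) - 354)**2 = (-1454 - 354)**2 = (-1808)**2 = 3268864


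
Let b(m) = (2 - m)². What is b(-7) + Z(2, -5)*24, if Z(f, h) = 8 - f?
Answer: 225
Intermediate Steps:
b(-7) + Z(2, -5)*24 = (-2 - 7)² + (8 - 1*2)*24 = (-9)² + (8 - 2)*24 = 81 + 6*24 = 81 + 144 = 225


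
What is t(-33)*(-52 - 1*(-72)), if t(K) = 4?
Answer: 80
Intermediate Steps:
t(-33)*(-52 - 1*(-72)) = 4*(-52 - 1*(-72)) = 4*(-52 + 72) = 4*20 = 80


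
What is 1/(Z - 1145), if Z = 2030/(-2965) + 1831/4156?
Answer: -2464508/2822463213 ≈ -0.00087318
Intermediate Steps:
Z = -601553/2464508 (Z = 2030*(-1/2965) + 1831*(1/4156) = -406/593 + 1831/4156 = -601553/2464508 ≈ -0.24409)
1/(Z - 1145) = 1/(-601553/2464508 - 1145) = 1/(-2822463213/2464508) = -2464508/2822463213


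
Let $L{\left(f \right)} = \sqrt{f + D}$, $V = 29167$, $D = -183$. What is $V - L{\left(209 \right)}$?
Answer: $29167 - \sqrt{26} \approx 29162.0$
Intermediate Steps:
$L{\left(f \right)} = \sqrt{-183 + f}$ ($L{\left(f \right)} = \sqrt{f - 183} = \sqrt{-183 + f}$)
$V - L{\left(209 \right)} = 29167 - \sqrt{-183 + 209} = 29167 - \sqrt{26}$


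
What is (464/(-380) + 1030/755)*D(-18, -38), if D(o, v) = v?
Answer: -4108/755 ≈ -5.4411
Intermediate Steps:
(464/(-380) + 1030/755)*D(-18, -38) = (464/(-380) + 1030/755)*(-38) = (464*(-1/380) + 1030*(1/755))*(-38) = (-116/95 + 206/151)*(-38) = (2054/14345)*(-38) = -4108/755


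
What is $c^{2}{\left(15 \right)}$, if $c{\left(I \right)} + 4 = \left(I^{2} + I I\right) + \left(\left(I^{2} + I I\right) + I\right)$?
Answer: $829921$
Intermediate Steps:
$c{\left(I \right)} = -4 + I + 4 I^{2}$ ($c{\left(I \right)} = -4 + \left(\left(I^{2} + I I\right) + \left(\left(I^{2} + I I\right) + I\right)\right) = -4 + \left(\left(I^{2} + I^{2}\right) + \left(\left(I^{2} + I^{2}\right) + I\right)\right) = -4 + \left(2 I^{2} + \left(2 I^{2} + I\right)\right) = -4 + \left(2 I^{2} + \left(I + 2 I^{2}\right)\right) = -4 + \left(I + 4 I^{2}\right) = -4 + I + 4 I^{2}$)
$c^{2}{\left(15 \right)} = \left(-4 + 15 + 4 \cdot 15^{2}\right)^{2} = \left(-4 + 15 + 4 \cdot 225\right)^{2} = \left(-4 + 15 + 900\right)^{2} = 911^{2} = 829921$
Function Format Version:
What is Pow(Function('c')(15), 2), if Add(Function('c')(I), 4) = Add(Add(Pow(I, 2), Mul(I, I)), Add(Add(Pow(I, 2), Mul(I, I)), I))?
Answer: 829921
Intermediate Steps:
Function('c')(I) = Add(-4, I, Mul(4, Pow(I, 2))) (Function('c')(I) = Add(-4, Add(Add(Pow(I, 2), Mul(I, I)), Add(Add(Pow(I, 2), Mul(I, I)), I))) = Add(-4, Add(Add(Pow(I, 2), Pow(I, 2)), Add(Add(Pow(I, 2), Pow(I, 2)), I))) = Add(-4, Add(Mul(2, Pow(I, 2)), Add(Mul(2, Pow(I, 2)), I))) = Add(-4, Add(Mul(2, Pow(I, 2)), Add(I, Mul(2, Pow(I, 2))))) = Add(-4, Add(I, Mul(4, Pow(I, 2)))) = Add(-4, I, Mul(4, Pow(I, 2))))
Pow(Function('c')(15), 2) = Pow(Add(-4, 15, Mul(4, Pow(15, 2))), 2) = Pow(Add(-4, 15, Mul(4, 225)), 2) = Pow(Add(-4, 15, 900), 2) = Pow(911, 2) = 829921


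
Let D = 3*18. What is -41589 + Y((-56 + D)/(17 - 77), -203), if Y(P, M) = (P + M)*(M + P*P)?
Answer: -10448789/27000 ≈ -386.99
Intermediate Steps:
D = 54
Y(P, M) = (M + P)*(M + P²)
-41589 + Y((-56 + D)/(17 - 77), -203) = -41589 + ((-203)² + ((-56 + 54)/(17 - 77))³ - 203*(-56 + 54)/(17 - 77) - 203*(-56 + 54)²/(17 - 77)²) = -41589 + (41209 + (-2/(-60))³ - (-406)/(-60) - 203*(-2/(-60))²) = -41589 + (41209 + (-2*(-1/60))³ - (-406)*(-1)/60 - 203*(-2*(-1/60))²) = -41589 + (41209 + (1/30)³ - 203*1/30 - 203*(1/30)²) = -41589 + (41209 + 1/27000 - 203/30 - 203*1/900) = -41589 + (41209 + 1/27000 - 203/30 - 203/900) = -41589 + 1112454211/27000 = -10448789/27000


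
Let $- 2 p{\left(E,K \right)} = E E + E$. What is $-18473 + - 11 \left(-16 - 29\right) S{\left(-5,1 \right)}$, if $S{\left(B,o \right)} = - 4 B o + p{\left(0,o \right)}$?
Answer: $-8573$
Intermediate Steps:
$p{\left(E,K \right)} = - \frac{E}{2} - \frac{E^{2}}{2}$ ($p{\left(E,K \right)} = - \frac{E E + E}{2} = - \frac{E^{2} + E}{2} = - \frac{E + E^{2}}{2} = - \frac{E}{2} - \frac{E^{2}}{2}$)
$S{\left(B,o \right)} = - 4 B o$ ($S{\left(B,o \right)} = - 4 B o - 0 \left(1 + 0\right) = - 4 B o - 0 \cdot 1 = - 4 B o + 0 = - 4 B o$)
$-18473 + - 11 \left(-16 - 29\right) S{\left(-5,1 \right)} = -18473 + - 11 \left(-16 - 29\right) \left(\left(-4\right) \left(-5\right) 1\right) = -18473 + \left(-11\right) \left(-45\right) 20 = -18473 + 495 \cdot 20 = -18473 + 9900 = -8573$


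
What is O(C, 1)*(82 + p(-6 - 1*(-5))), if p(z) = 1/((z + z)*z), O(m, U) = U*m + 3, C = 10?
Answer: 2145/2 ≈ 1072.5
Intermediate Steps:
O(m, U) = 3 + U*m
p(z) = 1/(2*z²) (p(z) = 1/(((2*z))*z) = (1/(2*z))/z = 1/(2*z²))
O(C, 1)*(82 + p(-6 - 1*(-5))) = (3 + 1*10)*(82 + 1/(2*(-6 - 1*(-5))²)) = (3 + 10)*(82 + 1/(2*(-6 + 5)²)) = 13*(82 + (½)/(-1)²) = 13*(82 + (½)*1) = 13*(82 + ½) = 13*(165/2) = 2145/2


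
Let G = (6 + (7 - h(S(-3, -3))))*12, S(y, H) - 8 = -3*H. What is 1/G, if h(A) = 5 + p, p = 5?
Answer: 1/36 ≈ 0.027778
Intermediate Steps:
S(y, H) = 8 - 3*H
h(A) = 10 (h(A) = 5 + 5 = 10)
G = 36 (G = (6 + (7 - 1*10))*12 = (6 + (7 - 10))*12 = (6 - 3)*12 = 3*12 = 36)
1/G = 1/36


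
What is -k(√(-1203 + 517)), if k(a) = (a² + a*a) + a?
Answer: 1372 - 7*I*√14 ≈ 1372.0 - 26.192*I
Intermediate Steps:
k(a) = a + 2*a² (k(a) = (a² + a²) + a = 2*a² + a = a + 2*a²)
-k(√(-1203 + 517)) = -√(-1203 + 517)*(1 + 2*√(-1203 + 517)) = -√(-686)*(1 + 2*√(-686)) = -7*I*√14*(1 + 2*(7*I*√14)) = -7*I*√14*(1 + 14*I*√14)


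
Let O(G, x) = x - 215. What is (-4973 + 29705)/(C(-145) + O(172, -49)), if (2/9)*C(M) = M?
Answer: -16488/611 ≈ -26.985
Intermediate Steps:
O(G, x) = -215 + x
C(M) = 9*M/2
(-4973 + 29705)/(C(-145) + O(172, -49)) = (-4973 + 29705)/((9/2)*(-145) + (-215 - 49)) = 24732/(-1305/2 - 264) = 24732/(-1833/2) = 24732*(-2/1833) = -16488/611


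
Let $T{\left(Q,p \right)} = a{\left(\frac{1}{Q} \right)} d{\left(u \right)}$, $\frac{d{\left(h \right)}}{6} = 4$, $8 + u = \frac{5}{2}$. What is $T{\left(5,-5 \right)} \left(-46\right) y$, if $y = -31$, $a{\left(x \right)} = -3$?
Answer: $-102672$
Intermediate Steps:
$u = - \frac{11}{2}$ ($u = -8 + \frac{5}{2} = - \frac{11}{2} \approx -5.5$)
$d{\left(h \right)} = 24$ ($d{\left(h \right)} = 6 \cdot 4 = 24$)
$T{\left(Q,p \right)} = -72$ ($T{\left(Q,p \right)} = \left(-3\right) 24 = -72$)
$T{\left(5,-5 \right)} \left(-46\right) y = \left(-72\right) \left(-46\right) \left(-31\right) = 3312 \left(-31\right) = -102672$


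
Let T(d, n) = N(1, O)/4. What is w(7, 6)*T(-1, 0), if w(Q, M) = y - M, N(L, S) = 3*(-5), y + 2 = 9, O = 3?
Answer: -15/4 ≈ -3.7500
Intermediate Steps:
y = 7 (y = -2 + 9 = 7)
N(L, S) = -15
T(d, n) = -15/4
w(Q, M) = 7 - M
w(7, 6)*T(-1, 0) = (7 - 1*6)*(-15/4) = (7 - 6)*(-15/4) = 1*(-15/4) = -15/4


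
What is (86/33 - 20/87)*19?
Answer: 14402/319 ≈ 45.147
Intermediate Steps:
(86/33 - 20/87)*19 = (758/319)*19 = 14402/319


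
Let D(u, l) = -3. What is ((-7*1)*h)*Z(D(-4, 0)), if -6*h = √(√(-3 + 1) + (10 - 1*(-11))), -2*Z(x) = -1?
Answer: 7*√(21 + I*√2)/12 ≈ 2.6747 + 0.089959*I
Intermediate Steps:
Z(x) = ½ (Z(x) = -½*(-1) = ½)
h = -√(21 + I*√2)/6 (h = -√(√(-3 + 1) + (10 - 1*(-11)))/6 = -√(√(-2) + (10 + 11))/6 = -√(I*√2 + 21)/6 = -√(21 + I*√2)/6 ≈ -0.7642 - 0.025703*I)
((-7*1)*h)*Z(D(-4, 0)) = ((-7*1)*(-√(21 + I*√2)/6))*(½) = -(-7)*√(21 + I*√2)/6*(½) = (7*√(21 + I*√2)/6)*(½) = 7*√(21 + I*√2)/12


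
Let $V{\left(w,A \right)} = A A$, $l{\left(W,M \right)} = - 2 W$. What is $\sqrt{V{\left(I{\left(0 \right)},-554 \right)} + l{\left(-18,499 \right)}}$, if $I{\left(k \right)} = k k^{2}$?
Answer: $2 \sqrt{76738} \approx 554.03$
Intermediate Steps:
$I{\left(k \right)} = k^{3}$
$V{\left(w,A \right)} = A^{2}$
$\sqrt{V{\left(I{\left(0 \right)},-554 \right)} + l{\left(-18,499 \right)}} = \sqrt{\left(-554\right)^{2} - -36} = \sqrt{306916 + 36} = \sqrt{306952} = 2 \sqrt{76738}$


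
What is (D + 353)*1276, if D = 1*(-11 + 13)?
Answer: 452980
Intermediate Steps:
D = 2 (D = 1*2 = 2)
(D + 353)*1276 = (2 + 353)*1276 = 355*1276 = 452980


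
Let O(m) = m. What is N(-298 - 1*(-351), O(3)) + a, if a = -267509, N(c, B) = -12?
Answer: -267521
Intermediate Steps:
N(-298 - 1*(-351), O(3)) + a = -12 - 267509 = -267521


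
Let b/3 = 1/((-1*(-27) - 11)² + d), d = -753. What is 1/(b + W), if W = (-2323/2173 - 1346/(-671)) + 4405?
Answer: 724667251/3192833830531 ≈ 0.00022697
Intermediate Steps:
W = 6424221740/1458083 (W = (-2323*1/2173 - 1346*(-1/671)) + 4405 = (-2323/2173 + 1346/671) + 4405 = 1366125/1458083 + 4405 = 6424221740/1458083 ≈ 4405.9)
b = -3/497 (b = 3/((-1*(-27) - 11)² - 753) = 3/((27 - 11)² - 753) = 3/(16² - 753) = 3/(256 - 753) = 3/(-497) = 3*(-1/497) = -3/497 ≈ -0.0060362)
1/(b + W) = 1/(-3/497 + 6424221740/1458083) = 1/(3192833830531/724667251) = 724667251/3192833830531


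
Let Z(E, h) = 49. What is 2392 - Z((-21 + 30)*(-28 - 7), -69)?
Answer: 2343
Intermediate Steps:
2392 - Z((-21 + 30)*(-28 - 7), -69) = 2392 - 1*49 = 2392 - 49 = 2343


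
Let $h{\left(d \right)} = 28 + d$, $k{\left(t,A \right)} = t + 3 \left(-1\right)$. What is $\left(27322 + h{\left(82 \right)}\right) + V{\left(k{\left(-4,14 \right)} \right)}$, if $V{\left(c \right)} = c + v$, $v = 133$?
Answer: $27558$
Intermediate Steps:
$k{\left(t,A \right)} = -3 + t$ ($k{\left(t,A \right)} = t - 3 = -3 + t$)
$V{\left(c \right)} = 133 + c$ ($V{\left(c \right)} = c + 133 = 133 + c$)
$\left(27322 + h{\left(82 \right)}\right) + V{\left(k{\left(-4,14 \right)} \right)} = \left(27322 + \left(28 + 82\right)\right) + \left(133 - 7\right) = \left(27322 + 110\right) + \left(133 - 7\right) = 27432 + 126 = 27558$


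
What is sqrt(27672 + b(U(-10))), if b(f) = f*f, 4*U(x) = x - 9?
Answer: sqrt(443113)/4 ≈ 166.42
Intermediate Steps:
U(x) = -9/4 + x/4 (U(x) = (x - 9)/4 = (-9 + x)/4 = -9/4 + x/4)
b(f) = f**2
sqrt(27672 + b(U(-10))) = sqrt(27672 + (-9/4 + (1/4)*(-10))**2) = sqrt(27672 + (-9/4 - 5/2)**2) = sqrt(27672 + (-19/4)**2) = sqrt(27672 + 361/16) = sqrt(443113/16) = sqrt(443113)/4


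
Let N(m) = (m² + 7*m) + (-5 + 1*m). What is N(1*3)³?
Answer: 21952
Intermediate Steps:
N(m) = -5 + m² + 8*m (N(m) = (m² + 7*m) + (-5 + m) = -5 + m² + 8*m)
N(1*3)³ = (-5 + (1*3)² + 8*(1*3))³ = (-5 + 3² + 8*3)³ = (-5 + 9 + 24)³ = 28³ = 21952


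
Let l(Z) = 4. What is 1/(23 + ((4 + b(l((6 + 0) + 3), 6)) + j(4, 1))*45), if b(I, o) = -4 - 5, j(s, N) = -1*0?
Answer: -1/202 ≈ -0.0049505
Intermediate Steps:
j(s, N) = 0
b(I, o) = -9
1/(23 + ((4 + b(l((6 + 0) + 3), 6)) + j(4, 1))*45) = 1/(23 + ((4 - 9) + 0)*45) = 1/(23 + (-5 + 0)*45) = 1/(23 - 5*45) = 1/(23 - 225) = 1/(-202) = -1/202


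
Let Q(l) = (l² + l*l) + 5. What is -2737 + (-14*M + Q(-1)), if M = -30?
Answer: -2310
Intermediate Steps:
Q(l) = 5 + 2*l² (Q(l) = (l² + l²) + 5 = 2*l² + 5 = 5 + 2*l²)
-2737 + (-14*M + Q(-1)) = -2737 + (-14*(-30) + (5 + 2*(-1)²)) = -2737 + (420 + (5 + 2*1)) = -2737 + (420 + (5 + 2)) = -2737 + (420 + 7) = -2737 + 427 = -2310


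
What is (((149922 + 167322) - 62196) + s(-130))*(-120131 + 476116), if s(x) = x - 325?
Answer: 90631289105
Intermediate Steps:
s(x) = -325 + x
(((149922 + 167322) - 62196) + s(-130))*(-120131 + 476116) = (((149922 + 167322) - 62196) + (-325 - 130))*(-120131 + 476116) = ((317244 - 62196) - 455)*355985 = (255048 - 455)*355985 = 254593*355985 = 90631289105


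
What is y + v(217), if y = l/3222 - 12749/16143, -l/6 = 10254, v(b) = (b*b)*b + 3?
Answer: 29526757799807/2889597 ≈ 1.0218e+7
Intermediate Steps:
v(b) = 3 + b³ (v(b) = b²*b + 3 = b³ + 3 = 3 + b³)
l = -61524 (l = -6*10254 = -61524)
y = -57458845/2889597 (y = -61524/3222 - 12749/16143 = -61524*1/3222 - 12749*1/16143 = -3418/179 - 12749/16143 = -57458845/2889597 ≈ -19.885)
y + v(217) = -57458845/2889597 + (3 + 217³) = -57458845/2889597 + (3 + 10218313) = -57458845/2889597 + 10218316 = 29526757799807/2889597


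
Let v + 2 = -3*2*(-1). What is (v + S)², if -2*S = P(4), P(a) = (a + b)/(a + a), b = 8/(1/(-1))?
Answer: 289/16 ≈ 18.063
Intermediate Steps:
v = 4 (v = -2 - 3*2*(-1) = -2 - 6*(-1) = -2 + 6 = 4)
b = -8 (b = 8/(-1) = 8*(-1) = -8)
P(a) = (-8 + a)/(2*a) (P(a) = (a - 8)/(a + a) = (-8 + a)/((2*a)) = (-8 + a)*(1/(2*a)) = (-8 + a)/(2*a))
S = ¼ (S = -(-8 + 4)/(4*4) = -(-4)/(4*4) = -½*(-½) = ¼ ≈ 0.25000)
(v + S)² = (4 + ¼)² = (17/4)² = 289/16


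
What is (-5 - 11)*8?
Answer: -128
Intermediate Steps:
(-5 - 11)*8 = -16*8 = -128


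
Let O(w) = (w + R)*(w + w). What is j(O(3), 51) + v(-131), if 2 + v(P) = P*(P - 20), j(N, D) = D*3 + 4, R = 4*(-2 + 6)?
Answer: 19936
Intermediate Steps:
R = 16 (R = 4*4 = 16)
O(w) = 2*w*(16 + w) (O(w) = (w + 16)*(w + w) = (16 + w)*(2*w) = 2*w*(16 + w))
j(N, D) = 4 + 3*D (j(N, D) = 3*D + 4 = 4 + 3*D)
v(P) = -2 + P*(-20 + P) (v(P) = -2 + P*(P - 20) = -2 + P*(-20 + P))
j(O(3), 51) + v(-131) = (4 + 3*51) + (-2 + (-131)**2 - 20*(-131)) = (4 + 153) + (-2 + 17161 + 2620) = 157 + 19779 = 19936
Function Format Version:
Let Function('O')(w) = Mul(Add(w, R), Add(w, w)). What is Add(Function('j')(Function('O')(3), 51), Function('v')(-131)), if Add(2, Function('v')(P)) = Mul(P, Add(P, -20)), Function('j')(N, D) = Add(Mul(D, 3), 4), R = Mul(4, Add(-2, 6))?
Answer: 19936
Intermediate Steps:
R = 16 (R = Mul(4, 4) = 16)
Function('O')(w) = Mul(2, w, Add(16, w)) (Function('O')(w) = Mul(Add(w, 16), Add(w, w)) = Mul(Add(16, w), Mul(2, w)) = Mul(2, w, Add(16, w)))
Function('j')(N, D) = Add(4, Mul(3, D)) (Function('j')(N, D) = Add(Mul(3, D), 4) = Add(4, Mul(3, D)))
Function('v')(P) = Add(-2, Mul(P, Add(-20, P))) (Function('v')(P) = Add(-2, Mul(P, Add(P, -20))) = Add(-2, Mul(P, Add(-20, P))))
Add(Function('j')(Function('O')(3), 51), Function('v')(-131)) = Add(Add(4, Mul(3, 51)), Add(-2, Pow(-131, 2), Mul(-20, -131))) = Add(Add(4, 153), Add(-2, 17161, 2620)) = Add(157, 19779) = 19936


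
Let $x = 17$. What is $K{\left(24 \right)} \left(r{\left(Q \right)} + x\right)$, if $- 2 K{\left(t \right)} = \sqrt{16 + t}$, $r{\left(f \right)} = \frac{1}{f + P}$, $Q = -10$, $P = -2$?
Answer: $- \frac{203 \sqrt{10}}{12} \approx -53.495$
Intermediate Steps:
$r{\left(f \right)} = \frac{1}{-2 + f}$ ($r{\left(f \right)} = \frac{1}{f - 2} = \frac{1}{-2 + f}$)
$K{\left(t \right)} = - \frac{\sqrt{16 + t}}{2}$
$K{\left(24 \right)} \left(r{\left(Q \right)} + x\right) = - \frac{\sqrt{16 + 24}}{2} \left(\frac{1}{-2 - 10} + 17\right) = - \frac{\sqrt{40}}{2} \left(\frac{1}{-12} + 17\right) = - \frac{2 \sqrt{10}}{2} \left(- \frac{1}{12} + 17\right) = - \sqrt{10} \cdot \frac{203}{12} = - \frac{203 \sqrt{10}}{12}$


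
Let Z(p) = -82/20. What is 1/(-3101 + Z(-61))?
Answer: -10/31051 ≈ -0.00032205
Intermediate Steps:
Z(p) = -41/10 (Z(p) = -82*1/20 = -41/10)
1/(-3101 + Z(-61)) = 1/(-3101 - 41/10) = 1/(-31051/10) = -10/31051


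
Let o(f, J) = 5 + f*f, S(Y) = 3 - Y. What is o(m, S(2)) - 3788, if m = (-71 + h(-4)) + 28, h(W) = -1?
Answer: -1847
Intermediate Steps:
m = -44 (m = (-71 - 1) + 28 = -72 + 28 = -44)
o(f, J) = 5 + f²
o(m, S(2)) - 3788 = (5 + (-44)²) - 3788 = (5 + 1936) - 3788 = 1941 - 3788 = -1847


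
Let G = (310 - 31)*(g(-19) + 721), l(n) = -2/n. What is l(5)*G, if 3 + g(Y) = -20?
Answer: -389484/5 ≈ -77897.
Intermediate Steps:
g(Y) = -23 (g(Y) = -3 - 20 = -23)
G = 194742 (G = (310 - 31)*(-23 + 721) = 279*698 = 194742)
l(5)*G = -2/5*194742 = -2*⅕*194742 = -⅖*194742 = -389484/5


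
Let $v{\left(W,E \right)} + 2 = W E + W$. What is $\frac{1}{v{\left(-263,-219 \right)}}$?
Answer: $\frac{1}{57332} \approx 1.7442 \cdot 10^{-5}$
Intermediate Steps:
$v{\left(W,E \right)} = -2 + W + E W$ ($v{\left(W,E \right)} = -2 + \left(W E + W\right) = -2 + \left(E W + W\right) = -2 + \left(W + E W\right) = -2 + W + E W$)
$\frac{1}{v{\left(-263,-219 \right)}} = \frac{1}{-2 - 263 - -57597} = \frac{1}{-2 - 263 + 57597} = \frac{1}{57332}$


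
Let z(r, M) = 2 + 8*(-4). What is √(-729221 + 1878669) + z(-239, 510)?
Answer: -30 + 2*√287362 ≈ 1042.1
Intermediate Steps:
z(r, M) = -30 (z(r, M) = 2 - 32 = -30)
√(-729221 + 1878669) + z(-239, 510) = √(-729221 + 1878669) - 30 = √1149448 - 30 = 2*√287362 - 30 = -30 + 2*√287362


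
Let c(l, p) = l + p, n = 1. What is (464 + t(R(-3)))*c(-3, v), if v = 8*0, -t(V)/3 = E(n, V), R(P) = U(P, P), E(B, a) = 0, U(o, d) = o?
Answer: -1392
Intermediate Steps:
R(P) = P
t(V) = 0 (t(V) = -3*0 = 0)
v = 0
(464 + t(R(-3)))*c(-3, v) = (464 + 0)*(-3 + 0) = 464*(-3) = -1392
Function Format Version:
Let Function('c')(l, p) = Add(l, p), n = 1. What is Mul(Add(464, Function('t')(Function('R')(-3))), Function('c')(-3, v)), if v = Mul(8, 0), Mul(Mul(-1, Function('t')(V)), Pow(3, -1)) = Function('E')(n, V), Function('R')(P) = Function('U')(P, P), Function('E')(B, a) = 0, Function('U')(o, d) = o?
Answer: -1392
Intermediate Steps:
Function('R')(P) = P
Function('t')(V) = 0 (Function('t')(V) = Mul(-3, 0) = 0)
v = 0
Mul(Add(464, Function('t')(Function('R')(-3))), Function('c')(-3, v)) = Mul(Add(464, 0), Add(-3, 0)) = Mul(464, -3) = -1392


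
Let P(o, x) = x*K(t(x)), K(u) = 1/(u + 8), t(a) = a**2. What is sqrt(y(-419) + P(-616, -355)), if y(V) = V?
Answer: 7*I*sqrt(135828032694)/126033 ≈ 20.47*I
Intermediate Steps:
K(u) = 1/(8 + u)
P(o, x) = x/(8 + x**2)
sqrt(y(-419) + P(-616, -355)) = sqrt(-419 - 355/(8 + (-355)**2)) = sqrt(-419 - 355/(8 + 126025)) = sqrt(-419 - 355/126033) = sqrt(-52808182/126033) = 7*I*sqrt(135828032694)/126033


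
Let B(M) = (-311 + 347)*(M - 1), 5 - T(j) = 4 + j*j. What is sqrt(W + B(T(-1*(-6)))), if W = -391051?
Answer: I*sqrt(392347) ≈ 626.38*I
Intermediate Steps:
T(j) = 1 - j**2 (T(j) = 5 - (4 + j*j) = 5 - (4 + j**2) = 5 + (-4 - j**2) = 1 - j**2)
B(M) = -36 + 36*M (B(M) = 36*(-1 + M) = -36 + 36*M)
sqrt(W + B(T(-1*(-6)))) = sqrt(-391051 + (-36 + 36*(1 - (-1*(-6))**2))) = sqrt(-391051 + (-36 + 36*(1 - 1*6**2))) = sqrt(-391051 + (-36 + 36*(1 - 1*36))) = sqrt(-391051 + (-36 + 36*(1 - 36))) = sqrt(-391051 + (-36 + 36*(-35))) = sqrt(-391051 + (-36 - 1260)) = sqrt(-391051 - 1296) = sqrt(-392347) = I*sqrt(392347)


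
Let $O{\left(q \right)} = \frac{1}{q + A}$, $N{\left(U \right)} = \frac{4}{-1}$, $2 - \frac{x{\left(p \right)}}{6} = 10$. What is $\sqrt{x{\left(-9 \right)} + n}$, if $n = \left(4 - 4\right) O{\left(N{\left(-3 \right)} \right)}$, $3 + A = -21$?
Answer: $4 i \sqrt{3} \approx 6.9282 i$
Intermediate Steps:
$A = -24$ ($A = -3 - 21 = -24$)
$x{\left(p \right)} = -48$ ($x{\left(p \right)} = 12 - 60 = -48$)
$N{\left(U \right)} = -4$ ($N{\left(U \right)} = 4 \left(-1\right) = -4$)
$O{\left(q \right)} = \frac{1}{-24 + q}$ ($O{\left(q \right)} = \frac{1}{q - 24} = \frac{1}{-24 + q}$)
$n = 0$ ($n = \frac{4 - 4}{-24 - 4} = \frac{4 - 4}{-28} = 0 \left(- \frac{1}{28}\right) = 0$)
$\sqrt{x{\left(-9 \right)} + n} = \sqrt{-48 + 0} = \sqrt{-48} = 4 i \sqrt{3}$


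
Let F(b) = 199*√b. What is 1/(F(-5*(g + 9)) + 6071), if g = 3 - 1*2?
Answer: 6071/38837091 - 995*I*√2/38837091 ≈ 0.00015632 - 3.6232e-5*I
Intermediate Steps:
g = 1 (g = 3 - 2 = 1)
1/(F(-5*(g + 9)) + 6071) = 1/(199*√(-5*(1 + 9)) + 6071) = 1/(199*√(-5*10) + 6071) = 1/(199*√(-50) + 6071) = 1/(199*(5*I*√2) + 6071) = 1/(995*I*√2 + 6071) = 1/(6071 + 995*I*√2)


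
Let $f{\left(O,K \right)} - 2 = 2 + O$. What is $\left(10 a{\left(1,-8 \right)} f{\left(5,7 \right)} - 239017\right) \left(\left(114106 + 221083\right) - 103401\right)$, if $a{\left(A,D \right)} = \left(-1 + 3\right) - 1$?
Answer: $-55380411476$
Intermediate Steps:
$f{\left(O,K \right)} = 4 + O$ ($f{\left(O,K \right)} = 2 + \left(2 + O\right) = 4 + O$)
$a{\left(A,D \right)} = 1$ ($a{\left(A,D \right)} = 2 - 1 = 1$)
$\left(10 a{\left(1,-8 \right)} f{\left(5,7 \right)} - 239017\right) \left(\left(114106 + 221083\right) - 103401\right) = \left(10 \cdot 1 \left(4 + 5\right) - 239017\right) \left(\left(114106 + 221083\right) - 103401\right) = \left(10 \cdot 9 - 239017\right) \left(335189 - 103401\right) = \left(90 - 239017\right) 231788 = \left(-238927\right) 231788 = -55380411476$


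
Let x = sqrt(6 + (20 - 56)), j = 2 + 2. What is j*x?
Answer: 4*I*sqrt(30) ≈ 21.909*I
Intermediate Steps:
j = 4
x = I*sqrt(30) (x = sqrt(6 - 36) = sqrt(-30) = I*sqrt(30) ≈ 5.4772*I)
j*x = 4*(I*sqrt(30)) = 4*I*sqrt(30)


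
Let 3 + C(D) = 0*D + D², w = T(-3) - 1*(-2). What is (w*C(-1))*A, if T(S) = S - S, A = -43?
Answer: 172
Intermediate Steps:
T(S) = 0
w = 2 (w = 0 - 1*(-2) = 0 + 2 = 2)
C(D) = -3 + D² (C(D) = -3 + (0*D + D²) = -3 + (0 + D²) = -3 + D²)
(w*C(-1))*A = (2*(-3 + (-1)²))*(-43) = (2*(-3 + 1))*(-43) = (2*(-2))*(-43) = -4*(-43) = 172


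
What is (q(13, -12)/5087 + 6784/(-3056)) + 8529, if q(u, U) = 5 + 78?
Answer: 8284780358/971617 ≈ 8526.8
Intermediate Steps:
q(u, U) = 83
(q(13, -12)/5087 + 6784/(-3056)) + 8529 = (83/5087 + 6784/(-3056)) + 8529 = (83*(1/5087) + 6784*(-1/3056)) + 8529 = (83/5087 - 424/191) + 8529 = -2141035/971617 + 8529 = 8284780358/971617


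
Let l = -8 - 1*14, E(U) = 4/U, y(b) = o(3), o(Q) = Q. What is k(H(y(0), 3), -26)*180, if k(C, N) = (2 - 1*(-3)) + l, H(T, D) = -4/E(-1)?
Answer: -3060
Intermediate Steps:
y(b) = 3
H(T, D) = 1 (H(T, D) = -4/(4/(-1)) = -4/(4*(-1)) = -4/(-4) = -4*(-¼) = 1)
l = -22 (l = -8 - 14 = -22)
k(C, N) = -17 (k(C, N) = (2 - 1*(-3)) - 22 = (2 + 3) - 22 = 5 - 22 = -17)
k(H(y(0), 3), -26)*180 = -17*180 = -3060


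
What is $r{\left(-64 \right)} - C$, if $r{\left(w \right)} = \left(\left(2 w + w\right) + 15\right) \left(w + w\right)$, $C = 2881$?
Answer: $19775$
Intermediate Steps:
$r{\left(w \right)} = 2 w \left(15 + 3 w\right)$ ($r{\left(w \right)} = \left(3 w + 15\right) 2 w = \left(15 + 3 w\right) 2 w = 2 w \left(15 + 3 w\right)$)
$r{\left(-64 \right)} - C = 6 \left(-64\right) \left(5 - 64\right) - 2881 = 6 \left(-64\right) \left(-59\right) - 2881 = 22656 - 2881 = 19775$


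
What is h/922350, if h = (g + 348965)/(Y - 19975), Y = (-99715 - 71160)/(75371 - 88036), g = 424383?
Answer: -489722621/11659080468750 ≈ -4.2004e-5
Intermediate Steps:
Y = 34175/2533 (Y = -170875/(-12665) = -170875*(-1/12665) = 34175/2533 ≈ 13.492)
h = -489722621/12640625 (h = (424383 + 348965)/(34175/2533 - 19975) = 773348/(-50562500/2533) = 773348*(-2533/50562500) = -489722621/12640625 ≈ -38.742)
h/922350 = -489722621/12640625/922350 = -489722621/12640625*1/922350 = -489722621/11659080468750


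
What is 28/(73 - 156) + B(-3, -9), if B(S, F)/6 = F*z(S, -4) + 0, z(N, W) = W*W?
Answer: -71740/83 ≈ -864.34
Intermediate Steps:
z(N, W) = W²
B(S, F) = 96*F (B(S, F) = 6*(F*(-4)² + 0) = 6*(F*16 + 0) = 6*(16*F + 0) = 6*(16*F) = 96*F)
28/(73 - 156) + B(-3, -9) = 28/(73 - 156) + 96*(-9) = 28/(-83) - 864 = 28*(-1/83) - 864 = -28/83 - 864 = -71740/83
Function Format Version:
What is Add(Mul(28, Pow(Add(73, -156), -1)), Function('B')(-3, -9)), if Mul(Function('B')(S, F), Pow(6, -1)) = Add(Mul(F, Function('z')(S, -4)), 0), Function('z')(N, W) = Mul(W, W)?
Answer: Rational(-71740, 83) ≈ -864.34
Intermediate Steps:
Function('z')(N, W) = Pow(W, 2)
Function('B')(S, F) = Mul(96, F) (Function('B')(S, F) = Mul(6, Add(Mul(F, Pow(-4, 2)), 0)) = Mul(6, Add(Mul(F, 16), 0)) = Mul(6, Add(Mul(16, F), 0)) = Mul(6, Mul(16, F)) = Mul(96, F))
Add(Mul(28, Pow(Add(73, -156), -1)), Function('B')(-3, -9)) = Add(Mul(28, Pow(Add(73, -156), -1)), Mul(96, -9)) = Add(Mul(28, Pow(-83, -1)), -864) = Add(Mul(28, Rational(-1, 83)), -864) = Add(Rational(-28, 83), -864) = Rational(-71740, 83)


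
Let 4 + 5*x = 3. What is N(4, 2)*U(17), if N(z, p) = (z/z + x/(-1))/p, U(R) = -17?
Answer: -51/5 ≈ -10.200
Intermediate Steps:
x = -1/5 (x = -4/5 + (1/5)*3 = -4/5 + 3/5 = -1/5 ≈ -0.20000)
N(z, p) = 6/(5*p) (N(z, p) = (z/z - 1/5/(-1))/p = (1 - 1/5*(-1))/p = (1 + 1/5)/p = 6/(5*p))
N(4, 2)*U(17) = ((6/5)/2)*(-17) = ((6/5)*(1/2))*(-17) = (3/5)*(-17) = -51/5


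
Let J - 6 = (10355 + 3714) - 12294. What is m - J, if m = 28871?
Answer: 27090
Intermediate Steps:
J = 1781 (J = 6 + ((10355 + 3714) - 12294) = 6 + (14069 - 12294) = 6 + 1775 = 1781)
m - J = 28871 - 1*1781 = 28871 - 1781 = 27090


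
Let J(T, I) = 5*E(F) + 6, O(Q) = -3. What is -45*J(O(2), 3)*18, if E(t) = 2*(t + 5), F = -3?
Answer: -21060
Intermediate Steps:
E(t) = 10 + 2*t (E(t) = 2*(5 + t) = 10 + 2*t)
J(T, I) = 26 (J(T, I) = 5*(10 + 2*(-3)) + 6 = 5*(10 - 6) + 6 = 5*4 + 6 = 20 + 6 = 26)
-45*J(O(2), 3)*18 = -45*26*18 = -1170*18 = -21060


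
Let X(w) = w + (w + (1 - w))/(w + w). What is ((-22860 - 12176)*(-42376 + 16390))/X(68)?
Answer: 41273529152/3083 ≈ 1.3387e+7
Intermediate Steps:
X(w) = w + 1/(2*w)
((-22860 - 12176)*(-42376 + 16390))/X(68) = ((-22860 - 12176)*(-42376 + 16390))/(68 + (½)/68) = (-35036*(-25986))/(68 + (½)*(1/68)) = 910445496/(68 + 1/136) = 910445496/(9249/136) = 910445496*(136/9249) = 41273529152/3083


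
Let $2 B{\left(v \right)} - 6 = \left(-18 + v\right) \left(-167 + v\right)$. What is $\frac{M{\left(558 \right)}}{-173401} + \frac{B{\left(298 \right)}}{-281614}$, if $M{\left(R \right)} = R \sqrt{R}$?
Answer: $- \frac{18343}{281614} - \frac{1674 \sqrt{62}}{173401} \approx -0.14115$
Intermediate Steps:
$M{\left(R \right)} = R^{\frac{3}{2}}$
$B{\left(v \right)} = 3 + \frac{\left(-167 + v\right) \left(-18 + v\right)}{2}$ ($B{\left(v \right)} = 3 + \frac{\left(-18 + v\right) \left(-167 + v\right)}{2} = 3 + \frac{\left(-167 + v\right) \left(-18 + v\right)}{2}$)
$\frac{M{\left(558 \right)}}{-173401} + \frac{B{\left(298 \right)}}{-281614} = \frac{558^{\frac{3}{2}}}{-173401} + \frac{1506 + \frac{298^{2}}{2} - 27565}{-281614} = 1674 \sqrt{62} \left(- \frac{1}{173401}\right) + \left(1506 + \frac{1}{2} \cdot 88804 - 27565\right) \left(- \frac{1}{281614}\right) = - \frac{1674 \sqrt{62}}{173401} + \left(1506 + 44402 - 27565\right) \left(- \frac{1}{281614}\right) = - \frac{1674 \sqrt{62}}{173401} + 18343 \left(- \frac{1}{281614}\right) = - \frac{1674 \sqrt{62}}{173401} - \frac{18343}{281614} = - \frac{18343}{281614} - \frac{1674 \sqrt{62}}{173401}$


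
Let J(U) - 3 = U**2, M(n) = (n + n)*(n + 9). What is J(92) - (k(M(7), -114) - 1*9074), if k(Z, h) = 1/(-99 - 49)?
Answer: 2596069/148 ≈ 17541.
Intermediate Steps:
M(n) = 2*n*(9 + n) (M(n) = (2*n)*(9 + n) = 2*n*(9 + n))
k(Z, h) = -1/148 (k(Z, h) = 1/(-148) = -1/148)
J(U) = 3 + U**2
J(92) - (k(M(7), -114) - 1*9074) = (3 + 92**2) - (-1/148 - 1*9074) = (3 + 8464) - (-1/148 - 9074) = 8467 - 1*(-1342953/148) = 8467 + 1342953/148 = 2596069/148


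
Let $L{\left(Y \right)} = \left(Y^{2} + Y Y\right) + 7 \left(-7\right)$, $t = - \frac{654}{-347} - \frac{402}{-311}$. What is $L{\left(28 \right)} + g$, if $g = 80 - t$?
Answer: $\frac{172216395}{107917} \approx 1595.8$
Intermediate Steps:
$t = \frac{342888}{107917}$ ($t = \left(-654\right) \left(- \frac{1}{347}\right) - - \frac{402}{311} = \frac{654}{347} + \frac{402}{311} = \frac{342888}{107917} \approx 3.1773$)
$L{\left(Y \right)} = -49 + 2 Y^{2}$ ($L{\left(Y \right)} = \left(Y^{2} + Y^{2}\right) - 49 = 2 Y^{2} - 49 = -49 + 2 Y^{2}$)
$g = \frac{8290472}{107917}$ ($g = 80 - \frac{342888}{107917} = \frac{8290472}{107917} \approx 76.823$)
$L{\left(28 \right)} + g = \left(-49 + 2 \cdot 28^{2}\right) + \frac{8290472}{107917} = \left(-49 + 2 \cdot 784\right) + \frac{8290472}{107917} = \left(-49 + 1568\right) + \frac{8290472}{107917} = 1519 + \frac{8290472}{107917} = \frac{172216395}{107917}$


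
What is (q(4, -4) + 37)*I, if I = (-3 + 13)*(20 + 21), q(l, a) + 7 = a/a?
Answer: 12710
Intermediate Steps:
q(l, a) = -6 (q(l, a) = -7 + a/a = -7 + 1 = -6)
I = 410 (I = 10*41 = 410)
(q(4, -4) + 37)*I = (-6 + 37)*410 = 31*410 = 12710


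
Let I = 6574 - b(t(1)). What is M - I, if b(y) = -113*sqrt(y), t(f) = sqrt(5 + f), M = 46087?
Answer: 39513 - 113*6**(1/4) ≈ 39336.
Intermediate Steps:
I = 6574 + 113*6**(1/4) (I = 6574 - (-113)*sqrt(sqrt(5 + 1)) = 6574 - (-113)*sqrt(sqrt(6)) = 6574 - (-113)*6**(1/4) = 6574 + 113*6**(1/4) ≈ 6750.9)
M - I = 46087 - (6574 + 113*6**(1/4)) = 46087 + (-6574 - 113*6**(1/4)) = 39513 - 113*6**(1/4)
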